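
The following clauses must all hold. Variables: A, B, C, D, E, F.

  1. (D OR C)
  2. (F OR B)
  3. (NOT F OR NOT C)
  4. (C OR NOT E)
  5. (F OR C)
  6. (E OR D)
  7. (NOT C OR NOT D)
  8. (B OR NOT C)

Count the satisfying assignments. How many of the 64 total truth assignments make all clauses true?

The models are:
  A=0 B=0 C=0 D=1 E=0 F=1
  A=0 B=1 C=0 D=1 E=0 F=1
  A=0 B=1 C=1 D=0 E=1 F=0
  A=1 B=0 C=0 D=1 E=0 F=1
  A=1 B=1 C=0 D=1 E=0 F=1
  A=1 B=1 C=1 D=0 E=1 F=0
That's 6 in total.

6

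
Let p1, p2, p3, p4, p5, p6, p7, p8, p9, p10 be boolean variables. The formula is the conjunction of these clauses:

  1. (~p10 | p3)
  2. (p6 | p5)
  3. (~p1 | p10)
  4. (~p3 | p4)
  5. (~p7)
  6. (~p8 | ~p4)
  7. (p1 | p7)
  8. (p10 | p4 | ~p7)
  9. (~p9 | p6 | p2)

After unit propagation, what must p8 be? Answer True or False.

False

(~p7) stands alone — p7 = False.
(p1 | p7): since p7 = False, the clause reduces to (p1). p1 = True.
From (p10 | ~p1) and p1 = True: p10 = True.
From (~p10 | p3) and p10 = True: p3 = True.
(~p3 | p4) with p3 = True leaves only p4, so p4 = True.
In (~p8 | ~p4), ~p4 is now false; ~p8 must hold, so p8 = False.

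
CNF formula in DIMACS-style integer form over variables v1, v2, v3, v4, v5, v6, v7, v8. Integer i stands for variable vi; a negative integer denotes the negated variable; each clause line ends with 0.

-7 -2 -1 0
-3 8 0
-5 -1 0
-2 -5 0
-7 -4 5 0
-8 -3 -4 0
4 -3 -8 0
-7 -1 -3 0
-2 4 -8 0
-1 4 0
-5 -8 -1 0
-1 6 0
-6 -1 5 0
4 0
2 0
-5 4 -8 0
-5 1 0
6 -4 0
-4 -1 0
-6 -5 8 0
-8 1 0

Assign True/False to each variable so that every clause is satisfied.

v1=False, v2=True, v3=False, v4=True, v5=False, v6=True, v7=False, v8=False

Check each clause:
  1. (~v1 | ~v2 | ~v7) — ~v7 is true.
  2. (v8 | ~v3) — ~v3 is true.
  3. (~v1 | ~v5) — ~v5 is true.
  4. (~v2 | ~v5) — ~v5 is true.
  5. (v5 | ~v7 | ~v4) — ~v7 is true.
  6. (~v4 | ~v3 | ~v8) — ~v8 is true.
  7. (~v8 | v4 | ~v3) — ~v8 is true.
  8. (~v1 | ~v3 | ~v7) — ~v7 is true.
  9. (v4 | ~v2 | ~v8) — ~v8 is true.
  10. (v4 | ~v1) — v4 is true.
  11. (~v1 | ~v5 | ~v8) — ~v8 is true.
  12. (v6 | ~v1) — v6 is true.
  13. (~v6 | v5 | ~v1) — ~v1 is true.
  14. (v4) — v4 is true.
  15. (v2) — v2 is true.
  16. (~v5 | ~v8 | v4) — ~v8 is true.
  17. (v1 | ~v5) — ~v5 is true.
  18. (v6 | ~v4) — v6 is true.
  19. (~v4 | ~v1) — ~v1 is true.
  20. (v8 | ~v5 | ~v6) — ~v5 is true.
  21. (~v8 | v1) — ~v8 is true.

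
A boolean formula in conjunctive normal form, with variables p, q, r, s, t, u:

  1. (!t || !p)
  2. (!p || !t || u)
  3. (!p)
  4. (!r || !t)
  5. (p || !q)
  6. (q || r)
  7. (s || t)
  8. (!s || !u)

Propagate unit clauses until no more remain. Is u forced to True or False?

False

(!p) is a unit clause: p = False.
(!q || p) with p = False leaves only !q, so q = False.
(r || q): since q = False, the clause reduces to (r). r = True.
From (!t || !r) and r = True: t = False.
From (s || t) and t = False: s = True.
From (!u || !s) and s = True: u = False.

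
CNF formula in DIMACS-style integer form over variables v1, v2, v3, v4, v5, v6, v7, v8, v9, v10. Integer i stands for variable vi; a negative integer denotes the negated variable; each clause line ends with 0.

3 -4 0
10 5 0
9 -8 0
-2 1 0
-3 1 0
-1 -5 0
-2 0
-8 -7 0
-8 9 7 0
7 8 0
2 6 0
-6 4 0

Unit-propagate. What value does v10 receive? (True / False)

(¬v2) stands alone — v2 = False.
(v2 ∨ v6) with v2 = False leaves only v6, so v6 = True.
From (v4 ∨ ¬v6) and v6 = True: v4 = True.
In (v3 ∨ ¬v4), ¬v4 is now false; v3 must hold, so v3 = True.
In (¬v3 ∨ v1), ¬v3 is now false; v1 must hold, so v1 = True.
In (¬v5 ∨ ¬v1), ¬v1 is now false; ¬v5 must hold, so v5 = False.
In (v5 ∨ v10), v5 is now false; v10 must hold, so v10 = True.

True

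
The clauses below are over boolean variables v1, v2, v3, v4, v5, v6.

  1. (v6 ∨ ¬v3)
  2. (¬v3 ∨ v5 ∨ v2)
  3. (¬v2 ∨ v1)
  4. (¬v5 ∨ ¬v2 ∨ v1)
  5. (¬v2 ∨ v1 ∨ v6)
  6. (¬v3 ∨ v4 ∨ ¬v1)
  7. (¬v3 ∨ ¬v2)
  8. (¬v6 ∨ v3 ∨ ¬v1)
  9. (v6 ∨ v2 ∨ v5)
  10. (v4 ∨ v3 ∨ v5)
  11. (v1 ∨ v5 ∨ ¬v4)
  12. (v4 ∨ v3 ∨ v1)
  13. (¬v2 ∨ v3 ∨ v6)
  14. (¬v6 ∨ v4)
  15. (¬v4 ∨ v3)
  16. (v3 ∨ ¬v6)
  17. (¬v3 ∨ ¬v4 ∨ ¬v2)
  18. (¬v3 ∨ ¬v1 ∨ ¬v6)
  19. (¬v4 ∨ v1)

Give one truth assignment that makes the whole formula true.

v1 = True, v2 = False, v3 = False, v4 = False, v5 = True, v6 = False

Branch on v1: take v1 = True.
For the remaining variables, v2 = False, v3 = False, v4 = False, v5 = True, v6 = False works.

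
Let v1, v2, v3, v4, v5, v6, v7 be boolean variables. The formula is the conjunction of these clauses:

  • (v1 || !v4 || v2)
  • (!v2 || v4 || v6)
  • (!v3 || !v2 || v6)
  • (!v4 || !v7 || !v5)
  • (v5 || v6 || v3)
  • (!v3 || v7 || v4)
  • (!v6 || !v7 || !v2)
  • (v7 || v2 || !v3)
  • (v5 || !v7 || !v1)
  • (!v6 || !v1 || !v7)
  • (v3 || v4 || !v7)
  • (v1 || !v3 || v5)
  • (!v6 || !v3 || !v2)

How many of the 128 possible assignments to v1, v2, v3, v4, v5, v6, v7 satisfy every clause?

Split on v3, then v7.
  v3=T, v7=T: remaining (v1,v2,v4,v5,v6) ∈ {(F,F,F,T,F); (F,F,F,T,T); (T,F,F,T,F)} — 3.
  v3=T, v7=F: a clause becomes empty — 0.
  v3=F, v7=T: a clause becomes empty — 0.
  v3=F, v7=F: 19 of the 32 assignments to (v1,v2,v4,v5,v6) work.
Total: 3 + 0 + 0 + 19 = 22.

22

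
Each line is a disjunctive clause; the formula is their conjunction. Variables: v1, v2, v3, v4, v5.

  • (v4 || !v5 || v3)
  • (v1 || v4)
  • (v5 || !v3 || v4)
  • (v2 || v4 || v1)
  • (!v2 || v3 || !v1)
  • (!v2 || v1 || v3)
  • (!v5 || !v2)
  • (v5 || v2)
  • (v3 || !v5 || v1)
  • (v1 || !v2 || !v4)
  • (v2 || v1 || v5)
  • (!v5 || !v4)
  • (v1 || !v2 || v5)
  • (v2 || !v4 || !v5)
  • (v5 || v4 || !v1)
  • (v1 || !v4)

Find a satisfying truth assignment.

v1=T, v2=F, v3=T, v4=F, v5=T

Check each clause:
  1. (v4 || !v5 || v3) — v3 is true.
  2. (v4 || v1) — v1 is true.
  3. (v5 || !v3 || v4) — v5 is true.
  4. (v4 || v2 || v1) — v1 is true.
  5. (!v1 || !v2 || v3) — v3 is true.
  6. (v1 || v3 || !v2) — v1 is true.
  7. (!v5 || !v2) — !v2 is true.
  8. (v2 || v5) — v5 is true.
  9. (v1 || v3 || !v5) — v3 is true.
  10. (!v2 || v1 || !v4) — v1 is true.
  11. (v5 || v1 || v2) — v1 is true.
  12. (!v5 || !v4) — !v4 is true.
  13. (!v2 || v5 || v1) — v1 is true.
  14. (v2 || !v5 || !v4) — !v4 is true.
  15. (!v1 || v5 || v4) — v5 is true.
  16. (!v4 || v1) — v1 is true.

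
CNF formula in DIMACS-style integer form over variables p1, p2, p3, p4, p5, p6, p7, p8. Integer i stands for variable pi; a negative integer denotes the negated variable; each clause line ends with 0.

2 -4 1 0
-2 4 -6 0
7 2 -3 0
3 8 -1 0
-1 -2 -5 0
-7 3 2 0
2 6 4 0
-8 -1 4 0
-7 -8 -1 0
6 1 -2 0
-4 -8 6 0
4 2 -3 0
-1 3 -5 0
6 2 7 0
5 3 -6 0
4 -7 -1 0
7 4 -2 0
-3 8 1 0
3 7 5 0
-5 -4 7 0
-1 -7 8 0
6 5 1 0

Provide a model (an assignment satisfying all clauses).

p1 = F, p2 = F, p3 = F, p4 = F, p5 = T, p6 = T, p7 = F, p8 = T

Try p1 = False.
Branch on p2: take p2 = False.
  then p4 is forced to False.
  then p6 is forced to True.
  then p3 is forced to False.
  then p7 is forced to False.
  then p5 is forced to True.
p8 is now unconstrained; take p8 = True.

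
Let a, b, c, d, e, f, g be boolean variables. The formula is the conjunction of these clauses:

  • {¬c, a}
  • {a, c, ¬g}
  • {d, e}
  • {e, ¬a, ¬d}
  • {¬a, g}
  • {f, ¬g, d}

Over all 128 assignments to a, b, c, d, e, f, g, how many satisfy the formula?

24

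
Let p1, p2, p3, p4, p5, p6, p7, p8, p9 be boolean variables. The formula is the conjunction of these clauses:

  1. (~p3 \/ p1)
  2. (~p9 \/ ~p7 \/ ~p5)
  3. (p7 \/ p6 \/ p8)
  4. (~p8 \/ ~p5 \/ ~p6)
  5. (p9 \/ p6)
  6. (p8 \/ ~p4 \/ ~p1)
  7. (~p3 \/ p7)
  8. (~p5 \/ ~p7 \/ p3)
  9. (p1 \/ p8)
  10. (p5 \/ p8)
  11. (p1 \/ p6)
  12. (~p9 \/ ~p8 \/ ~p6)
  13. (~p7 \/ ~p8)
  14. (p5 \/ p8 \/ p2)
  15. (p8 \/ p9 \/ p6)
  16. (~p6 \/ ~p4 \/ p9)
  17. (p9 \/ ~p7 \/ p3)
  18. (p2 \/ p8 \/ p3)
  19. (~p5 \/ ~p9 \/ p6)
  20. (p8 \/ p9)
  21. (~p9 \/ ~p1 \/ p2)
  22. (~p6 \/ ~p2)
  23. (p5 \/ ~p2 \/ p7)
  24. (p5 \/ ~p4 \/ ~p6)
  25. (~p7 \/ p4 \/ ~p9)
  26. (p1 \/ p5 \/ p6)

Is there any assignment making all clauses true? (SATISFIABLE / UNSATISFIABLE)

SATISFIABLE

Set p1 = False and propagate.
  then p3 is forced to False.
  then p8 is forced to True.
  then p6 is forced to True.
  then p5 is forced to False.
  then p9 is forced to False.
  then p7 is forced to False.
  then p4 is forced to False.
  then p2 is forced to False.
So p1=F, p2=F, p3=F, p4=F, p5=F, p6=T, p7=F, p8=T, p9=F is a satisfying assignment.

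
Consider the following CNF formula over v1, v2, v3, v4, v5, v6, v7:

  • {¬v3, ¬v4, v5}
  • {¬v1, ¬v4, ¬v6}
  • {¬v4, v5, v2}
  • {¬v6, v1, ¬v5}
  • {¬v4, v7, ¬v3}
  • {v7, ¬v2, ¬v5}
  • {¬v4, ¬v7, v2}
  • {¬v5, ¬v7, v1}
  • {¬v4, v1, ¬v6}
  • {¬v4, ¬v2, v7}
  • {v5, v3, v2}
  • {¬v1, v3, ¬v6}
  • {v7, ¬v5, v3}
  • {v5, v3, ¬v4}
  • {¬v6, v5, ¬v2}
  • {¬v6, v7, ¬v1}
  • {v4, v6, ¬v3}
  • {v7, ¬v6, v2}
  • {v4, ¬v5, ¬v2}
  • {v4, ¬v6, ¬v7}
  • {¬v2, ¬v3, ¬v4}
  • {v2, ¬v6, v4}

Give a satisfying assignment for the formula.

v1 = T, v2 = F, v3 = F, v4 = F, v5 = T, v6 = F, v7 = T

Branch on v1: take v1 = True.
Set v2 = False and propagate.
The remaining clauses are satisfied by v3 = False, v4 = False, v5 = True, v6 = False, v7 = True.
Every clause has at least one true literal under this assignment.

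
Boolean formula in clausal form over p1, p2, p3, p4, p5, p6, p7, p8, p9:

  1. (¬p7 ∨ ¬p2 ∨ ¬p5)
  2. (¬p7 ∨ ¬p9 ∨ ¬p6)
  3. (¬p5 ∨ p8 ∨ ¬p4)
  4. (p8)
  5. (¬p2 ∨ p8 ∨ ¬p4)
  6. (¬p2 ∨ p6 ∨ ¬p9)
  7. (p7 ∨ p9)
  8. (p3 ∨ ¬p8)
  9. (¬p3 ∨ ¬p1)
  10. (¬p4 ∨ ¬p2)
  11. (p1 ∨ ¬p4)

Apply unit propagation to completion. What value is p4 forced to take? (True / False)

False

(p8) is a unit clause: p8 = True.
(p3 ∨ ¬p8) with p8 = True leaves only p3, so p3 = True.
From (¬p1 ∨ ¬p3) and p3 = True: p1 = False.
From (p1 ∨ ¬p4) and p1 = False: p4 = False.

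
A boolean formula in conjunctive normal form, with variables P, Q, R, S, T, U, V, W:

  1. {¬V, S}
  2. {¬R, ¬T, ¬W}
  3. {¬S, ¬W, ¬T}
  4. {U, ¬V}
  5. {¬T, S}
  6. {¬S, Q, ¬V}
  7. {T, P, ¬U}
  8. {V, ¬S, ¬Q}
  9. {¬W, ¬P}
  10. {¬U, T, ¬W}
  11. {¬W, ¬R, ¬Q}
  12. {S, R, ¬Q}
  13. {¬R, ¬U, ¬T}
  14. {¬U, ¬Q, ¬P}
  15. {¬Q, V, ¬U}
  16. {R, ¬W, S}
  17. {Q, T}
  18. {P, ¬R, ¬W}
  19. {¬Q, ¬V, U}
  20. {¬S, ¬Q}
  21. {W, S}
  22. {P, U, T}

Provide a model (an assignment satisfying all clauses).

P=True, Q=False, R=False, S=True, T=True, U=False, V=False, W=False

Try P = True.
  then W is forced to False.
  then S is forced to True.
  then Q is forced to False.
  then V is forced to False.
  then T is forced to True.
Try R = False.
U is now unconstrained; take U = False.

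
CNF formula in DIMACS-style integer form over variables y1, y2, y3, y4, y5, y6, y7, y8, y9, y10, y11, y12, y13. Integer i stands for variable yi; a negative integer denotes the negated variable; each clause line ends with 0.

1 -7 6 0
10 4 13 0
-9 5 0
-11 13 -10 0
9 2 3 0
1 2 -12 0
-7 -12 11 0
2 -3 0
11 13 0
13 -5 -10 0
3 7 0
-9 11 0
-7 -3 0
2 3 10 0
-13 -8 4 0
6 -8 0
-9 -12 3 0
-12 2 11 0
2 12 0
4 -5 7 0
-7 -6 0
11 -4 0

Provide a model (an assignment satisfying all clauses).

y1 occurs only positively in the remaining clauses — set y1 = True.
Pure literal: y2 appears only positively; assign y2 = True.
Set y3 = True and propagate.
  then y7 is forced to False.
The remaining clauses are satisfied by y4 = True, y5 = False, y6 = True, y8 = False, y9 = False, y10 = True, y11 = True, y12 = False, y13 = True.
Check each clause:
  1. (y1 ∨ y6 ∨ ¬y7) — y1 is true.
  2. (y10 ∨ y4 ∨ y13) — y10 is true.
  3. (y5 ∨ ¬y9) — ¬y9 is true.
  4. (¬y11 ∨ ¬y10 ∨ y13) — y13 is true.
  5. (y2 ∨ y9 ∨ y3) — y2 is true.
  6. (y2 ∨ y1 ∨ ¬y12) — y1 is true.
  7. (¬y12 ∨ ¬y7 ∨ y11) — ¬y7 is true.
  8. (y2 ∨ ¬y3) — y2 is true.
  9. (y11 ∨ y13) — y11 is true.
  10. (¬y10 ∨ y13 ∨ ¬y5) — ¬y5 is true.
  11. (y3 ∨ y7) — y3 is true.
  12. (y11 ∨ ¬y9) — y11 is true.
  13. (¬y7 ∨ ¬y3) — ¬y7 is true.
  14. (y2 ∨ y10 ∨ y3) — y10 is true.
  15. (y4 ∨ ¬y13 ∨ ¬y8) — ¬y8 is true.
  16. (y6 ∨ ¬y8) — ¬y8 is true.
  17. (¬y9 ∨ ¬y12 ∨ y3) — y3 is true.
  18. (¬y12 ∨ y11 ∨ y2) — y2 is true.
  19. (y2 ∨ y12) — y2 is true.
  20. (¬y5 ∨ y7 ∨ y4) — ¬y5 is true.
  21. (¬y6 ∨ ¬y7) — ¬y7 is true.
  22. (y11 ∨ ¬y4) — y11 is true.

y1 = 1  y2 = 1  y3 = 1  y4 = 1  y5 = 0  y6 = 1  y7 = 0  y8 = 0  y9 = 0  y10 = 1  y11 = 1  y12 = 0  y13 = 1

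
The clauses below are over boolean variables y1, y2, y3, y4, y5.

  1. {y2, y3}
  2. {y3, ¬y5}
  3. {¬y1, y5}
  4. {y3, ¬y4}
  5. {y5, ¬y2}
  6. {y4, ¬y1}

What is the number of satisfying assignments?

8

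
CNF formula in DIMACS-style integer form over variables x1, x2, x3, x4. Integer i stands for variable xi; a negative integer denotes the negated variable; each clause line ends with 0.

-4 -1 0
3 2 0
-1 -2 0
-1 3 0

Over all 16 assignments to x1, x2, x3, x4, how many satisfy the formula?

7

Satisfying assignments:
  x1=0 x2=0 x3=1 x4=0
  x1=0 x2=0 x3=1 x4=1
  x1=0 x2=1 x3=0 x4=0
  x1=0 x2=1 x3=0 x4=1
  x1=0 x2=1 x3=1 x4=0
  x1=0 x2=1 x3=1 x4=1
  x1=1 x2=0 x3=1 x4=0
That's 7 in total.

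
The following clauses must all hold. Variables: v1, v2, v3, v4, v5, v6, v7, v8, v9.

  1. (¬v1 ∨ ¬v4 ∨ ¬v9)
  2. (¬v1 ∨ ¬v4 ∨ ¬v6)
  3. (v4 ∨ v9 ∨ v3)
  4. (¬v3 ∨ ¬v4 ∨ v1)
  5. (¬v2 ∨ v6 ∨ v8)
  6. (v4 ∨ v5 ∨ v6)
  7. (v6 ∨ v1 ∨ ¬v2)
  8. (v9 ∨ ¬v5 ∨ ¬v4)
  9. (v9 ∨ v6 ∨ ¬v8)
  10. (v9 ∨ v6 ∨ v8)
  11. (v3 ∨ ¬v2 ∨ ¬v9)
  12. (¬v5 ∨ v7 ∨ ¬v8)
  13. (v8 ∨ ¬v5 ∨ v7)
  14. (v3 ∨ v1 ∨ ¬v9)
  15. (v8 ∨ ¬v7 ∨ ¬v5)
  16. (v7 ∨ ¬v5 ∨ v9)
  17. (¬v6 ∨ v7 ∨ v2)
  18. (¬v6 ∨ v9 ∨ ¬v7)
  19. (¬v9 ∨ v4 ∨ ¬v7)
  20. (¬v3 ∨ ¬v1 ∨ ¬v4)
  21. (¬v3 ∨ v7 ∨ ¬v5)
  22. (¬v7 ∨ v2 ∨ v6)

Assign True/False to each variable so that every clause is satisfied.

v1=False  v2=True  v3=False  v4=True  v5=False  v6=True  v7=False  v8=False  v9=False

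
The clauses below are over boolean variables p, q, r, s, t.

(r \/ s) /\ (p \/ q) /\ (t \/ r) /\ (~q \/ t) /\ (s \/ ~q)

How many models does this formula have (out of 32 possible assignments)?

Split on q, then r.
  q=T, r=T: remaining (p,s,t) ∈ {(F,T,T); (T,T,T)} — 2.
  q=T, r=F: remaining (p,s,t) ∈ {(F,T,T); (T,T,T)} — 2.
  q=F, r=T: remaining (p,s,t) ∈ {(T,F,F); (T,F,T); (T,T,F); (T,T,T)} — 4.
  q=F, r=F: remaining (p,s,t) ∈ {(T,T,T)} — 1.
Total: 2 + 2 + 4 + 1 = 9.

9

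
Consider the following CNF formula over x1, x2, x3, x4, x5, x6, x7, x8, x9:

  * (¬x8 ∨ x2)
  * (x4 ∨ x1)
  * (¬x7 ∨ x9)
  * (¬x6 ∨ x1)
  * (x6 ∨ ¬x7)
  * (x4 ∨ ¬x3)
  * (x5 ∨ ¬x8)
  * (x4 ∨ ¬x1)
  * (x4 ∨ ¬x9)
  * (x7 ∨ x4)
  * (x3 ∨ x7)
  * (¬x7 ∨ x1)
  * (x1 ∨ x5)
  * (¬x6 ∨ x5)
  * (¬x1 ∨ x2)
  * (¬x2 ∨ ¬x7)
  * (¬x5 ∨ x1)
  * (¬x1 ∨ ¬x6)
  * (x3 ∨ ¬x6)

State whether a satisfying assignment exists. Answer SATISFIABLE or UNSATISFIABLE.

SATISFIABLE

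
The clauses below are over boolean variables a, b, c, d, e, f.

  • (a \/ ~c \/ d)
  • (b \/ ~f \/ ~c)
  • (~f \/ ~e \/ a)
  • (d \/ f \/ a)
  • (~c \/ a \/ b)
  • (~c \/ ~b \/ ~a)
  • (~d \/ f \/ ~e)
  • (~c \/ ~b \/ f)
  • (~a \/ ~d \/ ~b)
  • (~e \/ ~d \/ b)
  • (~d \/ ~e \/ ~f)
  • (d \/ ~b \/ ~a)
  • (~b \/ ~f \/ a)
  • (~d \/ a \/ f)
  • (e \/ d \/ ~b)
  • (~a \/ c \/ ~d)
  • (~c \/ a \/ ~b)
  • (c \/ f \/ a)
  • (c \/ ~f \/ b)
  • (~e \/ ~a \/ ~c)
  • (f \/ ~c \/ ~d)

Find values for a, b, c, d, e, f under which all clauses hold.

a = T, b = F, c = F, d = F, e = F, f = F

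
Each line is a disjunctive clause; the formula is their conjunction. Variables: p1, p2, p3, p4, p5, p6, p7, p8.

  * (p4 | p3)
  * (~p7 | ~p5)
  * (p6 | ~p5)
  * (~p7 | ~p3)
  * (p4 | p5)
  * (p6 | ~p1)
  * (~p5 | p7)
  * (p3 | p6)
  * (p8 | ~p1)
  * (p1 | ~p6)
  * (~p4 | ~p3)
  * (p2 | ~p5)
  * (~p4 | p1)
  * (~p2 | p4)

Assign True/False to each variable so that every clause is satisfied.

Pure literal: p8 appears only positively; assign p8 = True.
Branch on p1: take p1 = True.
  then p6 is forced to True.
For the remaining variables, p2 = False, p3 = False, p4 = True, p5 = False, p7 = False works.

p1=T  p2=F  p3=F  p4=T  p5=F  p6=T  p7=F  p8=T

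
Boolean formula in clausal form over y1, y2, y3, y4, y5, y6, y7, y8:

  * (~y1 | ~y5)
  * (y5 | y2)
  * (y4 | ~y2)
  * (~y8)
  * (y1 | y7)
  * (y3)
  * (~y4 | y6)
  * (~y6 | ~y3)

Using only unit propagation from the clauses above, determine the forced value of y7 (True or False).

True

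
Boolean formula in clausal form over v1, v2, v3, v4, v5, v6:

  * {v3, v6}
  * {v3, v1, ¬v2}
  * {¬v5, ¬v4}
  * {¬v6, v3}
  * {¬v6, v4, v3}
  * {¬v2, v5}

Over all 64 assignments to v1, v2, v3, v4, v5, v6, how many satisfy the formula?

Case analysis on v3 and v6:
  v3=T, v6=T: v1 free; 4 ways for (v2,v4,v5) × 2^1 = 8.
  v3=T, v6=F: v1 free; 4 ways for (v2,v4,v5) × 2^1 = 8.
  v3=F, v6=T: a clause becomes empty — 0.
  v3=F, v6=F: a clause becomes empty — 0.
Total: 8 + 8 + 0 + 0 = 16.

16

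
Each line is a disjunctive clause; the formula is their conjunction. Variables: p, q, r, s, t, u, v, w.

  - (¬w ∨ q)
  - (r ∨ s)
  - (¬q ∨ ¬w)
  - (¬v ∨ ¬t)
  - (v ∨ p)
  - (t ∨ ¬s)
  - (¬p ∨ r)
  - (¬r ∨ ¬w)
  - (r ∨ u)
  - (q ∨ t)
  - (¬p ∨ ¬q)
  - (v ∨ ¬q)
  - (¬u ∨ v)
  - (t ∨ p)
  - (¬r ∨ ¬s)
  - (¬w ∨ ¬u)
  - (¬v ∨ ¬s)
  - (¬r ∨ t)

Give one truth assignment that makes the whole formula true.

Pure literal: w appears only negated; assign w = False.
Set p = True and propagate.
  then r is forced to True.
  then q is forced to False.
  then t is forced to True.
  then v is forced to False.
  then u is forced to False.
  then s is forced to False.
Every clause has at least one true literal under this assignment.
Check each clause:
  1. (¬w ∨ q) — ¬w is true.
  2. (r ∨ s) — r is true.
  3. (¬w ∨ ¬q) — ¬w is true.
  4. (¬t ∨ ¬v) — ¬v is true.
  5. (p ∨ v) — p is true.
  6. (¬s ∨ t) — ¬s is true.
  7. (¬p ∨ r) — r is true.
  8. (¬r ∨ ¬w) — ¬w is true.
  9. (u ∨ r) — r is true.
  10. (q ∨ t) — t is true.
  11. (¬p ∨ ¬q) — ¬q is true.
  12. (v ∨ ¬q) — ¬q is true.
  13. (v ∨ ¬u) — ¬u is true.
  14. (p ∨ t) — p is true.
  15. (¬r ∨ ¬s) — ¬s is true.
  16. (¬w ∨ ¬u) — ¬w is true.
  17. (¬s ∨ ¬v) — ¬v is true.
  18. (t ∨ ¬r) — t is true.

p=T, q=F, r=T, s=F, t=T, u=F, v=F, w=F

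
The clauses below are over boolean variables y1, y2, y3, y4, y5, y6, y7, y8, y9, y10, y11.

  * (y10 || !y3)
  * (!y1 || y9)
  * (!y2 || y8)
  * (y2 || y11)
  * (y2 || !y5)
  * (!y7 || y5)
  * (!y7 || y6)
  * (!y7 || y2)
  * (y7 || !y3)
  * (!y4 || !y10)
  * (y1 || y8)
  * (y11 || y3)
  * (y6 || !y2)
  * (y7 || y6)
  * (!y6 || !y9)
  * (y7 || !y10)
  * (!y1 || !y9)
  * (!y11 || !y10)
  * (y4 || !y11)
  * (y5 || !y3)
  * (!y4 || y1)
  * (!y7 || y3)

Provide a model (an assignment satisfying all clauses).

y1 = False, y2 = True, y3 = True, y4 = False, y5 = True, y6 = True, y7 = True, y8 = True, y9 = False, y10 = True, y11 = False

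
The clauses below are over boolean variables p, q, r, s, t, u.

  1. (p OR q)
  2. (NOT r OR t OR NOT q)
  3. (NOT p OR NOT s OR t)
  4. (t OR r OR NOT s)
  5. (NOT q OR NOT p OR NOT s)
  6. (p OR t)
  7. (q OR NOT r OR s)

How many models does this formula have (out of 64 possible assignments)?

Case analysis on p and q:
  p=T, q=T: u free; 3 ways for (r,s,t) × 2^1 = 6.
  p=T, q=F: u free; 4 ways for (r,s,t) × 2^1 = 8.
  p=F, q=T: forces t=T; r, s, u free → 2^3 = 8.
  p=F, q=F: a clause becomes empty — 0.
Total: 6 + 8 + 8 + 0 = 22.

22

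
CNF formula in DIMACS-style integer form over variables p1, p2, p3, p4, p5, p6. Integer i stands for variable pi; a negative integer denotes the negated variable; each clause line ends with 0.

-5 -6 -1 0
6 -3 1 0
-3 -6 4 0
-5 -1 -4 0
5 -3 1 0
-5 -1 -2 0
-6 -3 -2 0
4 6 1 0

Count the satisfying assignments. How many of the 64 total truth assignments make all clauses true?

Case analysis on p1 and p6:
  p1=1, p6=1: 5 of the 16 assignments to (p2,p3,p4,p5) work.
  p1=1, p6=0: p3 free; 5 ways for (p2,p4,p5) × 2^1 = 10.
  p1=0, p6=1: 9 of the 16 assignments to (p2,p3,p4,p5) work.
  p1=0, p6=0: remaining (p2,p3,p4,p5) ∈ {(0,0,1,0); (0,0,1,1); (1,0,1,0); (1,0,1,1)} — 4.
Total: 5 + 10 + 9 + 4 = 28.

28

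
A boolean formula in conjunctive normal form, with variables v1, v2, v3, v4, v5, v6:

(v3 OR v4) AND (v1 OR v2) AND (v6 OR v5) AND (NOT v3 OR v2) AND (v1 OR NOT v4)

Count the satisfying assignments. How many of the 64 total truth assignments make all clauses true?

15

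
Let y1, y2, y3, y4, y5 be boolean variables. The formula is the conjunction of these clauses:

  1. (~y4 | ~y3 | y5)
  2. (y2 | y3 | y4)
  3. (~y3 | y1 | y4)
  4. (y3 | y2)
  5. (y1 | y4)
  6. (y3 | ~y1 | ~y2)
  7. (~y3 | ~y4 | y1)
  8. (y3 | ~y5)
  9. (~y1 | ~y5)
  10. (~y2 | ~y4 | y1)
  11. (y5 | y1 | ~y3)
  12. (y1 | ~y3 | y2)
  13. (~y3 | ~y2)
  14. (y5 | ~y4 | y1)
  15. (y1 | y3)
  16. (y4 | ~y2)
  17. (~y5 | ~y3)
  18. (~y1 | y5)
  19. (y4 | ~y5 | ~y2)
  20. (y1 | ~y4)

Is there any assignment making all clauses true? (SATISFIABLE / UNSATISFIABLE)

UNSATISFIABLE

y1 = True:
  propagation gives y5=False; an empty clause results — contradiction.
y1 = False:
  propagation gives y4=True; an empty clause results — contradiction.
Every branch closes, so no satisfying assignment exists.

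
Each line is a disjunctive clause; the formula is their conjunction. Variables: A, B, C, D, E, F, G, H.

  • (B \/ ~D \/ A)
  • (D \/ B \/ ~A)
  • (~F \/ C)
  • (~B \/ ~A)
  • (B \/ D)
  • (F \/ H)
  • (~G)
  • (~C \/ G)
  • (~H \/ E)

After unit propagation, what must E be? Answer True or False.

True

(~G) is a unit clause: G = False.
From (~C \/ G) and G = False: C = False.
(~F \/ C): since C = False, the clause reduces to (~F). F = False.
(H \/ F): since F = False, the clause reduces to (H). H = True.
In (~H \/ E), ~H is now false; E must hold, so E = True.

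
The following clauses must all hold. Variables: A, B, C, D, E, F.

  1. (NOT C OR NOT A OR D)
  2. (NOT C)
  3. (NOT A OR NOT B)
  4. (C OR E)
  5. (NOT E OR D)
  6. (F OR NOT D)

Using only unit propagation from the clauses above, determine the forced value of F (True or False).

True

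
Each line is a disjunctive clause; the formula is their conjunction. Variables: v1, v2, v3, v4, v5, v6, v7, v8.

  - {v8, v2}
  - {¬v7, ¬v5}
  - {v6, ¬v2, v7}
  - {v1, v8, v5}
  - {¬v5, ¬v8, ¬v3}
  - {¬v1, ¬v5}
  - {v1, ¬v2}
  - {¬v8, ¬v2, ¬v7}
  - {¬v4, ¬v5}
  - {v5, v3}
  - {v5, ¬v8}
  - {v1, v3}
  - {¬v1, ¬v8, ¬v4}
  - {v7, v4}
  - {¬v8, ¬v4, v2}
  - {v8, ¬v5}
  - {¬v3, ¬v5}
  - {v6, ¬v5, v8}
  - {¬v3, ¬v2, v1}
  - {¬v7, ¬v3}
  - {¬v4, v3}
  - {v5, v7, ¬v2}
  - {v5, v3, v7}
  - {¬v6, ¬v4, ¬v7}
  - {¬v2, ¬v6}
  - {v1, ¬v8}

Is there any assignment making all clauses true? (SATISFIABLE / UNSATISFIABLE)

v5 = True:
  propagation gives v7=False, v1=False, v2=False, v8=True; an empty clause results — contradiction.
v5 = False:
  propagation gives v3=True, v8=False, v2=True, v1=True; an empty clause results — contradiction.
Every branch closes, so no satisfying assignment exists.

UNSATISFIABLE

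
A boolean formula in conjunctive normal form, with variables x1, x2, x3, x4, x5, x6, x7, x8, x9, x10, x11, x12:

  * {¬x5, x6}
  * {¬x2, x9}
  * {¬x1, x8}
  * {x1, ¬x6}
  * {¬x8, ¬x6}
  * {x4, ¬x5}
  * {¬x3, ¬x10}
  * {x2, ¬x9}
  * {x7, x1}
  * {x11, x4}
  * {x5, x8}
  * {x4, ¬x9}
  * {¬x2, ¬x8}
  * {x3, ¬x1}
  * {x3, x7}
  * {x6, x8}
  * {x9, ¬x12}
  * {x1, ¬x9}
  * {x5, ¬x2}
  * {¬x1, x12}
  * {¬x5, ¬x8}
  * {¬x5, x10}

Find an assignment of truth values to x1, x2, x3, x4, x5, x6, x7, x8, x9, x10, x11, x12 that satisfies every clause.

x1 = 0, x2 = 0, x3 = 1, x4 = 1, x5 = 0, x6 = 0, x7 = 1, x8 = 1, x9 = 0, x10 = 0, x11 = 1, x12 = 0

Check each clause:
  1. {x6, ¬x5} — ¬x5 is true.
  2. {x9, ¬x2} — ¬x2 is true.
  3. {x8, ¬x1} — x8 is true.
  4. {x1, ¬x6} — ¬x6 is true.
  5. {¬x6, ¬x8} — ¬x6 is true.
  6. {x4, ¬x5} — ¬x5 is true.
  7. {¬x3, ¬x10} — ¬x10 is true.
  8. {¬x9, x2} — ¬x9 is true.
  9. {x1, x7} — x7 is true.
  10. {x4, x11} — x11 is true.
  11. {x5, x8} — x8 is true.
  12. {x4, ¬x9} — x4 is true.
  13. {¬x8, ¬x2} — ¬x2 is true.
  14. {¬x1, x3} — x3 is true.
  15. {x3, x7} — x3 is true.
  16. {x8, x6} — x8 is true.
  17. {¬x12, x9} — ¬x12 is true.
  18. {¬x9, x1} — ¬x9 is true.
  19. {x5, ¬x2} — ¬x2 is true.
  20. {x12, ¬x1} — ¬x1 is true.
  21. {¬x5, ¬x8} — ¬x5 is true.
  22. {¬x5, x10} — ¬x5 is true.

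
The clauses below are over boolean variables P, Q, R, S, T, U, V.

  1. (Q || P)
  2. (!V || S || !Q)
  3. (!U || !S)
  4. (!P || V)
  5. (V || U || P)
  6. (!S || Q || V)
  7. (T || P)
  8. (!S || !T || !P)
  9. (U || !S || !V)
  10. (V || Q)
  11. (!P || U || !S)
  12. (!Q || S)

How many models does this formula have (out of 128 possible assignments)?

Satisfying assignments:
  P=T Q=F R=F S=F T=F U=F V=T
  P=T Q=F R=F S=F T=F U=T V=T
  P=T Q=F R=F S=F T=T U=F V=T
  P=T Q=F R=F S=F T=T U=T V=T
  P=T Q=F R=T S=F T=F U=F V=T
  P=T Q=F R=T S=F T=F U=T V=T
  P=T Q=F R=T S=F T=T U=F V=T
  P=T Q=F R=T S=F T=T U=T V=T
That's 8 in total.

8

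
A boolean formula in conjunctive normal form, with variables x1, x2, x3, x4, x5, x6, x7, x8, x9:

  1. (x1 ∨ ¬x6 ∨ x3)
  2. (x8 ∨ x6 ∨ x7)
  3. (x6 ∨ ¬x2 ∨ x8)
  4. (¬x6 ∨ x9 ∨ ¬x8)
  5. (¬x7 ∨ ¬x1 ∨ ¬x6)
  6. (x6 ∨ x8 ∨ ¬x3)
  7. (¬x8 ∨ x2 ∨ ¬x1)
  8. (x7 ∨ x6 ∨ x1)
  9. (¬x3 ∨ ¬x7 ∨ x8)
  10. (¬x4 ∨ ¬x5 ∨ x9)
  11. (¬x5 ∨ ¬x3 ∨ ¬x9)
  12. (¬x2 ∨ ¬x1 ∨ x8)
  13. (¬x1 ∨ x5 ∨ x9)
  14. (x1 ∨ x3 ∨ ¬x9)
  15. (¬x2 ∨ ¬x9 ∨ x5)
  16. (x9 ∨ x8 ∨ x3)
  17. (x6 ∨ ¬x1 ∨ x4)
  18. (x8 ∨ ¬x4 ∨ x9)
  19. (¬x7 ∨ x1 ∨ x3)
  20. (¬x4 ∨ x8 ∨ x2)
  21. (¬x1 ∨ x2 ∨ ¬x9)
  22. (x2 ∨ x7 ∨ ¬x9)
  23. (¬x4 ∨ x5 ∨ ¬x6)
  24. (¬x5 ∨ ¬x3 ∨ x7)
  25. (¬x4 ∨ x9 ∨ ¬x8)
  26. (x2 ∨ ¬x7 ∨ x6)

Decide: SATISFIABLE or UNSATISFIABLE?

Set x1 = False and propagate.
Try x2 = False.
For the remaining variables, x3 = True, x4 = False, x5 = False, x6 = True, x7 = False, x8 = False, x9 = False works.
Every clause has at least one true literal under this assignment.
So x1 = 0, x2 = 0, x3 = 1, x4 = 0, x5 = 0, x6 = 1, x7 = 0, x8 = 0, x9 = 0 is a satisfying assignment.

SATISFIABLE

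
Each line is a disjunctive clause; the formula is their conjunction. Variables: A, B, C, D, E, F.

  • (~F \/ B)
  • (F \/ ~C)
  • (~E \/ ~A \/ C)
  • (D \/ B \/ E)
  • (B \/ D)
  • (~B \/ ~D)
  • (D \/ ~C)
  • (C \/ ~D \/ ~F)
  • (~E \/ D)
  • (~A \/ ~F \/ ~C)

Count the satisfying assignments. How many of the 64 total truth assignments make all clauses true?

7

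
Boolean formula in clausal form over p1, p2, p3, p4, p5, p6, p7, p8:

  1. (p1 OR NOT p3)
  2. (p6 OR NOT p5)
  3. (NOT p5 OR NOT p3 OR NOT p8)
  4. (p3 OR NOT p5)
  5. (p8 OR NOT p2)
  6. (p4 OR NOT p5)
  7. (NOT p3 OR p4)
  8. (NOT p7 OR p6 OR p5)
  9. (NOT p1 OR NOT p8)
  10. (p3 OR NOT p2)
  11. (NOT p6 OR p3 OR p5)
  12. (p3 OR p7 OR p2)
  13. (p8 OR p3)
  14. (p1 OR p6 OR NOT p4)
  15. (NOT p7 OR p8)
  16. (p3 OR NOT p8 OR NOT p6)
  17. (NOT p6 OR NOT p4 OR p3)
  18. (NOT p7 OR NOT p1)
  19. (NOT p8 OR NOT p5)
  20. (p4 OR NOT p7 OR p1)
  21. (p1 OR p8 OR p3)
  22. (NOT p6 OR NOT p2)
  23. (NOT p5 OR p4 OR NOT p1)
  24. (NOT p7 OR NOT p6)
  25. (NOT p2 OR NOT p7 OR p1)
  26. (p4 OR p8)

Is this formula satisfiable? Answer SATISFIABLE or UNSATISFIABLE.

SATISFIABLE

Try p1 = True.
  then p8 is forced to False.
  then p2 is forced to False.
  then p3 is forced to True.
  then p4 is forced to True.
  then p7 is forced to False.
For the remaining variables, p5 = True, p6 = True works.
Every clause has at least one true literal under this assignment.
So p1=T, p2=F, p3=T, p4=T, p5=T, p6=T, p7=F, p8=F is a satisfying assignment.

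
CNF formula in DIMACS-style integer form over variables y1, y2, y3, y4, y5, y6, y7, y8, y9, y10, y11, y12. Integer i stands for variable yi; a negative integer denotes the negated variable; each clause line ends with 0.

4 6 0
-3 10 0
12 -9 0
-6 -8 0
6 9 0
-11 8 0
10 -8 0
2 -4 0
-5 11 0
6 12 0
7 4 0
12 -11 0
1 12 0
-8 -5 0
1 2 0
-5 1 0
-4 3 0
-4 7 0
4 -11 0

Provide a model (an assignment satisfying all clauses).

y1 occurs only positively in the remaining clauses — set y1 = True.
Pure literal: y5 appears only negated; assign y5 = False.
Branch on y2: take y2 = False.
  then y4 is forced to False.
  then y6 is forced to True.
  then y8 is forced to False.
  then y11 is forced to False.
  then y7 is forced to True.
For the remaining variables, y3 = True, y9 = False, y10 = True, y12 = False works.
Every clause has at least one true literal under this assignment.

y1 = True, y2 = False, y3 = True, y4 = False, y5 = False, y6 = True, y7 = True, y8 = False, y9 = False, y10 = True, y11 = False, y12 = False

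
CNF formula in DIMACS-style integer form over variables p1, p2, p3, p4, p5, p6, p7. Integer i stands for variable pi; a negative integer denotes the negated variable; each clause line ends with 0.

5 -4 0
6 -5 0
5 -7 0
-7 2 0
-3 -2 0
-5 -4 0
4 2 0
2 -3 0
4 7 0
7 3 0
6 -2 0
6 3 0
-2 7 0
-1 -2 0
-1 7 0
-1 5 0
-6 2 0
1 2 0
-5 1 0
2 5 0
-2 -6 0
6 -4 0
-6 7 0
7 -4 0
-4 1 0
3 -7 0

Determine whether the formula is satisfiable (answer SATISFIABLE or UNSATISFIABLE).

p2 = True:
  propagation gives p3=False, p7=True; an empty clause results — contradiction.
p2 = False:
  propagation gives p7=False, p4=True; an empty clause results — contradiction.
Every branch closes, so no satisfying assignment exists.

UNSATISFIABLE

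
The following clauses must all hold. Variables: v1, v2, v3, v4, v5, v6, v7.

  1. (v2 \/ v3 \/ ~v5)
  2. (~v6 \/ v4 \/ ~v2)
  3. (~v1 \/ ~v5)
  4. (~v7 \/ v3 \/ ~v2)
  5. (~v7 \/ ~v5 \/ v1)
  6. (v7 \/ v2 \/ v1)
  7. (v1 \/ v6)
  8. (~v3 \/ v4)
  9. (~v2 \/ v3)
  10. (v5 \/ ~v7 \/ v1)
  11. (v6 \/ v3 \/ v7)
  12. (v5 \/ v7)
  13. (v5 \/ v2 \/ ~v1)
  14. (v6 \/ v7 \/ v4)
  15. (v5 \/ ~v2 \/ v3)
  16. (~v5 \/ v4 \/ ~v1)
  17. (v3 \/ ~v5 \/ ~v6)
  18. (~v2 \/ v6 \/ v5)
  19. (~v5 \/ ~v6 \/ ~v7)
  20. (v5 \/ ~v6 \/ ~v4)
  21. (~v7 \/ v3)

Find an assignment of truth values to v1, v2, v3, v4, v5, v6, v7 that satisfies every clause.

Try v1 = False.
  then v6 is forced to True.
Try v2 = True.
  then v4 is forced to True.
  then v3 is forced to True.
  then v5 is forced to True.
  then v7 is forced to False.

v1=F, v2=T, v3=T, v4=T, v5=T, v6=T, v7=F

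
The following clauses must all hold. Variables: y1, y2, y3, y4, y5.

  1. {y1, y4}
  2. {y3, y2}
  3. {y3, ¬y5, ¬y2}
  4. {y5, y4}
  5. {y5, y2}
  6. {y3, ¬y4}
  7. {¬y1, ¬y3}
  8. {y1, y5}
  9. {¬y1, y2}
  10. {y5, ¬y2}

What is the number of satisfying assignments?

2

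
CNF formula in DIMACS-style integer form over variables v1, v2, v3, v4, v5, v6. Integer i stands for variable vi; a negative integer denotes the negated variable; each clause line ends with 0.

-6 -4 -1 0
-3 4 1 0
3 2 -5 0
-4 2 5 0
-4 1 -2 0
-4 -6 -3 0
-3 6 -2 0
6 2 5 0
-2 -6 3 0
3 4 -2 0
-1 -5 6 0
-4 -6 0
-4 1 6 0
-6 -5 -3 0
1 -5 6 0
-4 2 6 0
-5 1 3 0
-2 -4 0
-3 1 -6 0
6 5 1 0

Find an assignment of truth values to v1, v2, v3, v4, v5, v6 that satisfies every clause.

v1 = F, v2 = F, v3 = F, v4 = F, v5 = F, v6 = T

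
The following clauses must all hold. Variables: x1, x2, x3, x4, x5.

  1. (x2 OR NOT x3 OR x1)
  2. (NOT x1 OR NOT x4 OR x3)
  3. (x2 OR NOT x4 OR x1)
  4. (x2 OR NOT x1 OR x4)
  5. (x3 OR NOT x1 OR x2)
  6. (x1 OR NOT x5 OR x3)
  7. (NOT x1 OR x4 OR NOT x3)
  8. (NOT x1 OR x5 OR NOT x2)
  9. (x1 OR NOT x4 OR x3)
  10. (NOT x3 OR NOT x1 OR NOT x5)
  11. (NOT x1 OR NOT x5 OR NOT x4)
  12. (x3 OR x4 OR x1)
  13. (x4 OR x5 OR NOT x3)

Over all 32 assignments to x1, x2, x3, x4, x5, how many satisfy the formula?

Satisfying assignments:
  x1=0 x2=1 x3=1 x4=0 x5=1
  x1=0 x2=1 x3=1 x4=1 x5=0
  x1=0 x2=1 x3=1 x4=1 x5=1
  x1=1 x2=0 x3=1 x4=1 x5=0
  x1=1 x2=1 x3=0 x4=0 x5=1
That's 5 in total.

5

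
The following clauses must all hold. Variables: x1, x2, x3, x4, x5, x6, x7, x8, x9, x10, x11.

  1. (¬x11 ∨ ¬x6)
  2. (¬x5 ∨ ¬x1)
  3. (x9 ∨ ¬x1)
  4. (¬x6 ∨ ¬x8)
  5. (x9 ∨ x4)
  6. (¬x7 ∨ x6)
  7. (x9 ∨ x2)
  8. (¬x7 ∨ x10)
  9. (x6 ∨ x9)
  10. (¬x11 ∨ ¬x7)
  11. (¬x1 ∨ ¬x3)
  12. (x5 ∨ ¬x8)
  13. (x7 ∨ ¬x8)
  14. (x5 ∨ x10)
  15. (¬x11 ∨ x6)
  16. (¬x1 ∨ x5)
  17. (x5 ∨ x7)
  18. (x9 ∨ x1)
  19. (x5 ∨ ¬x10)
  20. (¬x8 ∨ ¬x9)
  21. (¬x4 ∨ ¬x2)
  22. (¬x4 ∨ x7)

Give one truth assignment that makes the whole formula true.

x1 = 0, x2 = 0, x3 = 1, x4 = 1, x5 = 1, x6 = 1, x7 = 1, x8 = 0, x9 = 1, x10 = 1, x11 = 0

Check each clause:
  1. (¬x11 ∨ ¬x6) — ¬x11 is true.
  2. (¬x5 ∨ ¬x1) — ¬x1 is true.
  3. (x9 ∨ ¬x1) — x9 is true.
  4. (¬x6 ∨ ¬x8) — ¬x8 is true.
  5. (x9 ∨ x4) — x9 is true.
  6. (¬x7 ∨ x6) — x6 is true.
  7. (x2 ∨ x9) — x9 is true.
  8. (¬x7 ∨ x10) — x10 is true.
  9. (x6 ∨ x9) — x9 is true.
  10. (¬x7 ∨ ¬x11) — ¬x11 is true.
  11. (¬x1 ∨ ¬x3) — ¬x1 is true.
  12. (¬x8 ∨ x5) — ¬x8 is true.
  13. (x7 ∨ ¬x8) — ¬x8 is true.
  14. (x5 ∨ x10) — x10 is true.
  15. (¬x11 ∨ x6) — ¬x11 is true.
  16. (¬x1 ∨ x5) — x5 is true.
  17. (x7 ∨ x5) — x5 is true.
  18. (x1 ∨ x9) — x9 is true.
  19. (¬x10 ∨ x5) — x5 is true.
  20. (¬x8 ∨ ¬x9) — ¬x8 is true.
  21. (¬x4 ∨ ¬x2) — ¬x2 is true.
  22. (x7 ∨ ¬x4) — x7 is true.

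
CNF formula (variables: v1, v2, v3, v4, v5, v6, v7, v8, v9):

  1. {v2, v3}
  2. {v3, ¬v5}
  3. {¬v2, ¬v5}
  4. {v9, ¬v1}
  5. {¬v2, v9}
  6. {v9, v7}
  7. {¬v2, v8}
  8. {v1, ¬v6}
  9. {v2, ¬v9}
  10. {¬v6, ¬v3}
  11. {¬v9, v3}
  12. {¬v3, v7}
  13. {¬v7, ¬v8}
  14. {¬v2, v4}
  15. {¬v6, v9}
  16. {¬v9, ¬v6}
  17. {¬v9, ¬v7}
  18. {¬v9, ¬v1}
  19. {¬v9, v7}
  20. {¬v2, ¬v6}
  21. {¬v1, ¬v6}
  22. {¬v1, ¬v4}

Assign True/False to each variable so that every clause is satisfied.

v1 = 0, v2 = 0, v3 = 1, v4 = 1, v5 = 1, v6 = 0, v7 = 1, v8 = 0, v9 = 0

Check each clause:
  1. {v3, v2} — v3 is true.
  2. {v3, ¬v5} — v3 is true.
  3. {¬v2, ¬v5} — ¬v2 is true.
  4. {v9, ¬v1} — ¬v1 is true.
  5. {¬v2, v9} — ¬v2 is true.
  6. {v7, v9} — v7 is true.
  7. {¬v2, v8} — ¬v2 is true.
  8. {¬v6, v1} — ¬v6 is true.
  9. {¬v9, v2} — ¬v9 is true.
  10. {¬v6, ¬v3} — ¬v6 is true.
  11. {v3, ¬v9} — v3 is true.
  12. {v7, ¬v3} — v7 is true.
  13. {¬v7, ¬v8} — ¬v8 is true.
  14. {v4, ¬v2} — v4 is true.
  15. {¬v6, v9} — ¬v6 is true.
  16. {¬v9, ¬v6} — ¬v6 is true.
  17. {¬v9, ¬v7} — ¬v9 is true.
  18. {¬v9, ¬v1} — ¬v1 is true.
  19. {v7, ¬v9} — v7 is true.
  20. {¬v2, ¬v6} — ¬v6 is true.
  21. {¬v6, ¬v1} — ¬v6 is true.
  22. {¬v4, ¬v1} — ¬v1 is true.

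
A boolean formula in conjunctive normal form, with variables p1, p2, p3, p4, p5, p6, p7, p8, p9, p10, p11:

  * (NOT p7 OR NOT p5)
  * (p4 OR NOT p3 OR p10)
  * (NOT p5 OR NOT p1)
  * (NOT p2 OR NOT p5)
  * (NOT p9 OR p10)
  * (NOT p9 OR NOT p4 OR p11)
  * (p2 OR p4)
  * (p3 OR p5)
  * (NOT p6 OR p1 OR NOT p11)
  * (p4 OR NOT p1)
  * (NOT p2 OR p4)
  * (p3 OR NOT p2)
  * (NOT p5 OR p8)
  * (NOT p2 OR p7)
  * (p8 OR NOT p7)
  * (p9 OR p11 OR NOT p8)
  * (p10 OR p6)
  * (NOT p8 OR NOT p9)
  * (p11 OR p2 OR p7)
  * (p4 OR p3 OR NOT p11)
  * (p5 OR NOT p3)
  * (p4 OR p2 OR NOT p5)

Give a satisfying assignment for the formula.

p1=0, p2=0, p3=1, p4=1, p5=1, p6=0, p7=0, p8=1, p9=0, p10=1, p11=1

p10 occurs only positively in the remaining clauses — set p10 = True.
Set p1 = False and propagate.
Try p2 = False.
  then p4 is forced to True.
Branch on p3: take p3 = True.
  then p5 is forced to True.
  then p7 is forced to False.
  then p8 is forced to True.
  then p9 is forced to False.
  then p11 is forced to True.
  then p6 is forced to False.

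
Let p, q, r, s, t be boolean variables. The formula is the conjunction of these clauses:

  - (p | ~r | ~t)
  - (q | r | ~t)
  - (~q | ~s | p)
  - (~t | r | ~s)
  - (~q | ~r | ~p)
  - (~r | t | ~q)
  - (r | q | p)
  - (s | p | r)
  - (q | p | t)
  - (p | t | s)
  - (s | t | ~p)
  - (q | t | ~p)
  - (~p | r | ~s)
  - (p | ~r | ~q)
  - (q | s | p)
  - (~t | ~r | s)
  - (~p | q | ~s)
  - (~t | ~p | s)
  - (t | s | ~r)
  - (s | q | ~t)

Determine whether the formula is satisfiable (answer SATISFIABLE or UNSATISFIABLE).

p = True:
  t = True:
    propagation gives s=True, r=True, q=False; an empty clause results — contradiction.
  t = False:
    propagation gives s=True, q=True, r=False; an empty clause results — contradiction.
p = False:
  r = True:
    propagation gives t=False, q=False; an empty clause results — contradiction.
  r = False:
    propagation gives q=True, s=False; an empty clause results — contradiction.
Every branch closes, so no satisfying assignment exists.

UNSATISFIABLE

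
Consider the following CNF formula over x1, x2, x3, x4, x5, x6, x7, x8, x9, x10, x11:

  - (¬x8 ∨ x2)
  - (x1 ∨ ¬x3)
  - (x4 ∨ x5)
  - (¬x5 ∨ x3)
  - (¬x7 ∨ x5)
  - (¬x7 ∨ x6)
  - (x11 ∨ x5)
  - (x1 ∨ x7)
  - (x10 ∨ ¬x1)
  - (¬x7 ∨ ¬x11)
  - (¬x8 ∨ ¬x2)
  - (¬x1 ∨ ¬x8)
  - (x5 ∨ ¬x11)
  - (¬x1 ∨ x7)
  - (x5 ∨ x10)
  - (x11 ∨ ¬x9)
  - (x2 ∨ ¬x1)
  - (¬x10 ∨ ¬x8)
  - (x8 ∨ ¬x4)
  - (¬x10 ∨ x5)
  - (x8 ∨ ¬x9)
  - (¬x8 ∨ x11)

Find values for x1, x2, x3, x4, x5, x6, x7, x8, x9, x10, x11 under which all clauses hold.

x6 occurs only positively in the remaining clauses — set x6 = True.
Pure literal: x9 appears only negated; assign x9 = False.
Branch on x1: take x1 = True.
  then x10 is forced to True.
  then x8 is forced to False.
  then x7 is forced to True.
  then x5 is forced to True.
  then x3 is forced to True.
  then x11 is forced to False.
  then x2 is forced to True.
  then x4 is forced to False.

x1 = 1, x2 = 1, x3 = 1, x4 = 0, x5 = 1, x6 = 1, x7 = 1, x8 = 0, x9 = 0, x10 = 1, x11 = 0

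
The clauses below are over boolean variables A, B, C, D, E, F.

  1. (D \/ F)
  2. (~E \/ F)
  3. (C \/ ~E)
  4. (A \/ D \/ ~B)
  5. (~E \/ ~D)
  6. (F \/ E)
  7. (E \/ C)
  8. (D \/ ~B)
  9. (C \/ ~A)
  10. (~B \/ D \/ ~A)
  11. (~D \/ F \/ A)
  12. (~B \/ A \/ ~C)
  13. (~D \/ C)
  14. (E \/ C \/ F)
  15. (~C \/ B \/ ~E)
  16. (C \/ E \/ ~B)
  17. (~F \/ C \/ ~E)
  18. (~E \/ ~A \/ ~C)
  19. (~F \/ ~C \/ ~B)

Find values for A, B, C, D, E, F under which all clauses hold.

A=True, B=False, C=True, D=False, E=False, F=True

Branch on A: take A = True.
  then C is forced to True.
  then E is forced to False.
  then F is forced to True.
  then B is forced to False.
D is now unconstrained; take D = False.
Every clause has at least one true literal under this assignment.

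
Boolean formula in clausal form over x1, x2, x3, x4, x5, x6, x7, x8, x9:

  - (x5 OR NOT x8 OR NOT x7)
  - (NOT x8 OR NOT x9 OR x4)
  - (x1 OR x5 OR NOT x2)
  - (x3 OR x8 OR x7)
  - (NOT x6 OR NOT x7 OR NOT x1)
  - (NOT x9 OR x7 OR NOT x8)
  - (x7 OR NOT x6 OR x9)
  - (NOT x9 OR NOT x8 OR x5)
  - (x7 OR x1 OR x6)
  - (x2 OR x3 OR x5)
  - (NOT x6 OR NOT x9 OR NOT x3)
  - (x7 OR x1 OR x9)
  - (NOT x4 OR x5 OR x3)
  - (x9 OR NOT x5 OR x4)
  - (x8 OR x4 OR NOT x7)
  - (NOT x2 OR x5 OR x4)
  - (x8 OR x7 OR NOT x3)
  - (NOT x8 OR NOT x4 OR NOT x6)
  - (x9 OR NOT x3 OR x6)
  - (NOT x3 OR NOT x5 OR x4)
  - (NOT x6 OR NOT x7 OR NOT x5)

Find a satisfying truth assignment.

x1=1, x2=0, x3=0, x4=1, x5=1, x6=0, x7=1, x8=1, x9=0

Branch on x1: take x1 = True.
The remaining clauses are satisfied by x2 = False, x3 = False, x4 = True, x5 = True, x6 = False, x7 = True, x8 = True, x9 = False.
Every clause has at least one true literal under this assignment.
Check each clause:
  1. (x5 OR NOT x8 OR NOT x7) — x5 is true.
  2. (x4 OR NOT x8 OR NOT x9) — x4 is true.
  3. (x1 OR NOT x2 OR x5) — x1 is true.
  4. (x3 OR x7 OR x8) — x8 is true.
  5. (NOT x7 OR NOT x6 OR NOT x1) — NOT x6 is true.
  6. (NOT x9 OR x7 OR NOT x8) — NOT x9 is true.
  7. (x9 OR x7 OR NOT x6) — NOT x6 is true.
  8. (NOT x8 OR x5 OR NOT x9) — x5 is true.
  9. (x7 OR x6 OR x1) — x1 is true.
  10. (x3 OR x2 OR x5) — x5 is true.
  11. (NOT x6 OR NOT x9 OR NOT x3) — NOT x6 is true.
  12. (x9 OR x7 OR x1) — x1 is true.
  13. (x3 OR NOT x4 OR x5) — x5 is true.
  14. (x9 OR x4 OR NOT x5) — x4 is true.
  15. (x8 OR NOT x7 OR x4) — x8 is true.
  16. (x4 OR x5 OR NOT x2) — x4 is true.
  17. (x8 OR NOT x3 OR x7) — x8 is true.
  18. (NOT x4 OR NOT x6 OR NOT x8) — NOT x6 is true.
  19. (NOT x3 OR x9 OR x6) — NOT x3 is true.
  20. (x4 OR NOT x5 OR NOT x3) — x4 is true.
  21. (NOT x7 OR NOT x6 OR NOT x5) — NOT x6 is true.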